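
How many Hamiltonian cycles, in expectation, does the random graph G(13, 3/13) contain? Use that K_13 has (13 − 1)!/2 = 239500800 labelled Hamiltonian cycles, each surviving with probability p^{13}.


K_13 has (13 − 1)!/2 = 239500800 labelled Hamiltonian cycles.
For each such Hamiltonian cycle H, let X_H = 1 if all 13 edges of H are present in G. Then P[X_H = 1] = p^{13} = (3/13)^{13} = 1594323/302875106592253.
By linearity of expectation: E[X] = Σ_H E[X_H] = 239500800 · p^{13} = 239500800 · 1594323/302875106592253 = 381841633958400/302875106592253.
Numerically: E[X] ≈ 1.2607.

E[X] = 239500800 · (3/13)^{13} = 381841633958400/302875106592253 ≈ 1.2607.


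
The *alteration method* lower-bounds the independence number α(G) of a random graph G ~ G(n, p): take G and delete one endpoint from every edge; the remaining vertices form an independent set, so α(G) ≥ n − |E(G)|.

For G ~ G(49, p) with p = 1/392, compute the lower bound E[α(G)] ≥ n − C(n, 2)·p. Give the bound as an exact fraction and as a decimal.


E[|E(G)|] = C(49, 2)·p = 1176 · (1/392) = 3.
E[α(G)] ≥ n − E[|E(G)|] = 49 − 3 = 46.
Numerically: ≈ 46.0000.
(This is only a lower bound; the true E[α(G)] may be larger.)

E[α(G)] ≥ 46 ≈ 46.0000.


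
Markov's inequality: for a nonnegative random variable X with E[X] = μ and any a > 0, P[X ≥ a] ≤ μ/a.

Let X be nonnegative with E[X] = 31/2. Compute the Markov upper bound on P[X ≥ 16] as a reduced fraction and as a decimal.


μ = E[X] = 31/2, a = 16.
Markov: P[X ≥ 16] ≤ μ/a = (31/2)/16 = 31/32.
Numerically: ≈ 0.969.
(Since a = 16 > μ = 15.500, the bound 31/32 is < 1 and informative.)

P[X ≥ 16] ≤ 31/32 ≈ 0.969.


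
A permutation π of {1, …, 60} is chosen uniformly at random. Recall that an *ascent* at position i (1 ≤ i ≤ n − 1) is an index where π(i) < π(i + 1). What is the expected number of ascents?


Write X = Σ X_I over i = 1, …, 59, with X_I the indicator of one ascent.
There are 59 indicators.
For each fixed i, the pair (π(i), π(i+1)) is a uniformly random ordered pair of distinct values from {1, …, 60}; by symmetry P[π(i) < π(i+1)] = 1/2.
By linearity: E[X] = 59 · (1/2) = (60 − 1) · (1/2) = 59/2 ≈ 29.5000.

E[X] = 59/2 = 29.5000.


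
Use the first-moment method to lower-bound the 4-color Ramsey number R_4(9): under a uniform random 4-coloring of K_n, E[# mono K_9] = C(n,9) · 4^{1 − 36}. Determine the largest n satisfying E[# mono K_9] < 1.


We need C(n, 9) · 4^{1 − 36} < 1, i.e. C(n, 9) < 4^{36 − 1} = 1180591620717411303424.
Check values of n near the boundary:
  n = 908: C(908, 9) = 1111058428637338083100; 1111058428637338083100 < 1180591620717411303424? YES
  n = 909: C(909, 9) = 1122169012923711463931; 1122169012923711463931 < 1180591620717411303424? YES
  n = 910: C(910, 9) = 1133378248346922788210; 1133378248346922788210 < 1180591620717411303424? YES
  n = 911: C(911, 9) = 1144686900492291197405; 1144686900492291197405 < 1180591620717411303424? YES
  n = 912: C(912, 9) = 1156095740032081475120; 1156095740032081475120 < 1180591620717411303424? YES
  n = 913: C(913, 9) = 1167605542753639808390; 1167605542753639808390 < 1180591620717411303424? YES
  n = 914: C(914, 9) = 1179217089587653905932; 1179217089587653905932 < 1180591620717411303424? YES
  n = 915: C(915, 9) = 1190931166636537885130; 1190931166636537885130 < 1180591620717411303424? NO
  n = 916: C(916, 9) = 1202748565202942340440; 1202748565202942340440 < 1180591620717411303424? NO
The largest n with C(n, 9) < 1180591620717411303424 is n = 914 (where E[X] = 294804272396913476483/295147905179352825856 ≈ 0.999). Hence R_4(9) > 914, i.e. R_4(9) ≥ 915.

Largest n = 914; hence R_4(9) > 914.


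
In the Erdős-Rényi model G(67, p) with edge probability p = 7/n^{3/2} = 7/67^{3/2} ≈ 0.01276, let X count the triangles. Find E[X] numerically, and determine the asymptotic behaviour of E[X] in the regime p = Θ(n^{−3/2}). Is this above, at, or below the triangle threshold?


Number of potential triangles: C(67, 3) = 47905.
Each occurs with probability p³ ≈ (0.01276)³ ≈ 2.079493e-06.
By linearity: E[X] = C(67, 3)·p³ ≈ 47905 · 2.079493e-06 ≈ 0.0996.
Since α = 3/2 > 1, p = c/n^{3/2} = o(1/n) is below the triangle threshold p ~ 1/n. Asymptotically E[X] ~ (c³/6)·n^{3(1−α)} = (7³/6)·n^{-1.5} → 0, so by Markov's inequality G has no triangles w.h.p.

E[X] ≈ 0.0996; in regime p = Θ(1/n^{3/2}) E[X] tends to 0 (below the triangle threshold p ~ 1/n).


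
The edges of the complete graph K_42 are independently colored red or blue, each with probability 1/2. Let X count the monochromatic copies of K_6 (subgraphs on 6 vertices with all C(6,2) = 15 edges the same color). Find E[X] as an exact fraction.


Let X = Σ_S X_S over the C(42, 6) = 5245786 subsets S of size 6, where X_S = 1 if the K_6 on S is monochromatic.
For a fixed S, the K_6 on S has C(6, 2) = 15 edges. P[all 15 edges red] = (1/2)^15, and likewise for blue, so P[monochromatic] = 2·(1/2)^15 = 2^{1 − 15} = 1/16384.
By linearity of expectation: E[X] = C(42, 6) · 2^{1 − 15} = 5245786 · 1/16384 = 2622893/8192.
Numerically: E[X] ≈ 320.177.

E[X] = C(42,6)·2^(1−C(6,2)) = 2622893/8192 ≈ 320.177.


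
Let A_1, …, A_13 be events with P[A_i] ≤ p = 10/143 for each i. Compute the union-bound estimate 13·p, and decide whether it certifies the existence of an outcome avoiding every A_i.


Union bound: P[∪_{i=1}^{13} A_i] ≤ Σ_i P[A_i] ≤ 13·p = 13·(10/143) = 10/11.
Numerically: 10/11 ≈ 0.9091.
Is 10/11 < 1? YES.
Since P[∪ A_i] ≤ 10/11 < 1, the complement has P[∩ A_i^c] ≥ 1 − 10/11 = 1/11 > 0, so some outcome avoids every A_i.

13·p = 10/11 ≈ 0.9091; existence CERTIFIED by the union bound.


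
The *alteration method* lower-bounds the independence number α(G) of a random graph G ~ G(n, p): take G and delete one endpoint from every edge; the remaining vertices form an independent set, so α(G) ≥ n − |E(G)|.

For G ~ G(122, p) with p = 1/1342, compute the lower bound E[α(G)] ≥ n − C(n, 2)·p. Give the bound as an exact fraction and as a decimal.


E[|E(G)|] = C(122, 2)·p = 7381 · (1/1342) = 11/2.
E[α(G)] ≥ n − E[|E(G)|] = 122 − 11/2 = 233/2.
Numerically: ≈ 116.5000.
(This is only a lower bound; the true E[α(G)] may be larger.)

E[α(G)] ≥ 233/2 ≈ 116.5000.


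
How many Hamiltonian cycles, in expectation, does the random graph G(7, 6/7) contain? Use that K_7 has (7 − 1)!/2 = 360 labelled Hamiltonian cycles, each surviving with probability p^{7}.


K_7 has (7 − 1)!/2 = 360 labelled Hamiltonian cycles.
For each such Hamiltonian cycle H, let X_H = 1 if all 7 edges of H are present in G. Then P[X_H = 1] = p^{7} = (6/7)^{7} = 279936/823543.
Summing the indicators: E[X] = Σ_H E[X_H] = 360 · p^{7} = 360 · 279936/823543 = 100776960/823543.
Numerically: E[X] ≈ 122.

E[X] = 360 · (6/7)^{7} = 100776960/823543 ≈ 122.


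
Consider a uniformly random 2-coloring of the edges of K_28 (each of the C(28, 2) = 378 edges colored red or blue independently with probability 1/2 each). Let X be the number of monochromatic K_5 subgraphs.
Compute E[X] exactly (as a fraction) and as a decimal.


Let X = Σ_S X_S over the C(28, 5) = 98280 subsets S of size 5, where X_S = 1 if the K_5 on S is monochromatic.
For a fixed S, the K_5 on S has C(5, 2) = 10 edges. P[all 10 edges red] = (1/2)^10, and likewise for blue, so P[monochromatic] = 2·(1/2)^10 = 2^{1 − 10} = 1/512.
By linearity: E[X] = C(28, 5) · 2^{1 − 10} = 98280 · 1/512 = 12285/64.
Numerically: E[X] ≈ 191.953125.

E[X] = C(28,5)·2^(1−C(5,2)) = 12285/64 ≈ 191.953125.


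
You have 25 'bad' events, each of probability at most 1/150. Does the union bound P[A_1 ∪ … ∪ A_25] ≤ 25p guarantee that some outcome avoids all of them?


Union bound: P[∪_{i=1}^{25} A_i] ≤ Σ_i P[A_i] ≤ 25·p = 25·(1/150) = 1/6.
Numerically: 1/6 ≈ 0.1666667.
Is 1/6 < 1? YES.
Since P[∪ A_i] ≤ 1/6 < 1, the complement has P[∩ A_i^c] ≥ 1 − 1/6 = 5/6 > 0, so some outcome avoids every A_i.

25·p = 1/6 ≈ 0.1666667; existence CERTIFIED by the union bound.


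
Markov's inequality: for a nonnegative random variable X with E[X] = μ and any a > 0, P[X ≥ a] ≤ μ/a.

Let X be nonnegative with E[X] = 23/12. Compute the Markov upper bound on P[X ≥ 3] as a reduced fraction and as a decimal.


μ = E[X] = 23/12, a = 3.
Markov: P[X ≥ 3] ≤ μ/a = (23/12)/3 = 23/36.
Numerically: ≈ 0.6389.
(Since a = 3 > μ = 1.9167, the bound 23/36 is < 1 and informative.)

P[X ≥ 3] ≤ 23/36 ≈ 0.6389.


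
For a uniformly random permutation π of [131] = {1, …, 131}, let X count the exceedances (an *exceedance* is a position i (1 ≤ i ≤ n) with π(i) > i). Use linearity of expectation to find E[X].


Write X = Σ_{i=1}^{131} X_i, where X_i = 1_{π(i) > i}.
For each fixed i, π(i) is uniform over {1, …, 131} (marginal of a uniform permutation), so P[π(i) > i] = (n − i)/n. Summing: Σ_{i=1}^{131} (n − i)/n = (0 + 1 + … + 130)/131 = 131(131 − 1)/(2·131) = (131 − 1)/2.
Hence E[X] = Σ_{i=1}^{131} (131 − i)/131 = 65 ≈ 65.000000.

E[X] = 65 = 65.000000.


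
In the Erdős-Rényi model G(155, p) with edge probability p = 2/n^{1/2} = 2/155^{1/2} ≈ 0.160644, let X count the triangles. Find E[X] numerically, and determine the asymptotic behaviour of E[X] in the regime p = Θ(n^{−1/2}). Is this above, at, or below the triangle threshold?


Number of potential triangles: C(155, 3) = 608685.
Each occurs with probability p³ ≈ (0.160644)³ ≈ 4.14564815e-03.
By linearity: E[X] = C(155, 3)·p³ ≈ 608685 · 4.14564815e-03 ≈ 2523.393844.
Since α = 1/2 < 1, p = c/n^{1/2} ≫ 1/n is above the triangle threshold p ~ 1/n. Asymptotically E[X] ~ (c³/6)·n^{3(1−α)} = (2³/6)·n^{1.5} → ∞; triangles are abundant w.h.p.

E[X] ≈ 2523.393844; in regime p = Θ(1/n^{1/2}) E[X] diverges (above the triangle threshold p ~ 1/n).


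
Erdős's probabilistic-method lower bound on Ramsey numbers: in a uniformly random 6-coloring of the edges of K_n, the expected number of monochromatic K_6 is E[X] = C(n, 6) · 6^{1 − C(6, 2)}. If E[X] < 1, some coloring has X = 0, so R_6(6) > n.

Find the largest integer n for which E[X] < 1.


We need C(n, 6) · 6^{1 − 15} < 1, i.e. C(n, 6) < 6^{15 − 1} = 78364164096.
Check values of n near the boundary:
  n = 193: C(193, 6) = 66364016544; 66364016544 < 78364164096? YES
  n = 194: C(194, 6) = 68482017072; 68482017072 < 78364164096? YES
  n = 195: C(195, 6) = 70656049360; 70656049360 < 78364164096? YES
  n = 196: C(196, 6) = 72887293024; 72887293024 < 78364164096? YES
  n = 197: C(197, 6) = 75176946208; 75176946208 < 78364164096? YES
  n = 198: C(198, 6) = 77526225777; 77526225777 < 78364164096? YES
  n = 199: C(199, 6) = 79936367511; 79936367511 < 78364164096? NO
  n = 200: C(200, 6) = 82408626300; 82408626300 < 78364164096? NO
  n = 201: C(201, 6) = 84944276340; 84944276340 < 78364164096? NO
The largest n with C(n, 6) < 78364164096 is n = 198 (where E[X] = 25842075259/26121388032 ≈ 0.9893). Hence R_6(6) > 198, i.e. R_6(6) ≥ 199.

Largest n = 198; hence R_6(6) > 198.


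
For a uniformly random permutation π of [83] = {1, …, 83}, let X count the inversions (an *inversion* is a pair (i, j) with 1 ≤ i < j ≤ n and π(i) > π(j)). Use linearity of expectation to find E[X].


Write X = Σ X_I over the C(83, 2) = 3403 pairs i < j, with X_I the indicator of one inversion.
There are 3403 indicators.
For each fixed pair i < j, the values π(i) and π(j) are two distinct elements of {1, …, 83} in uniformly random order; by symmetry P[π(i) > π(j)] = 1/2.
By linearity: E[X] = 3403 · (1/2) = C(83, 2) · (1/2) = 3403/2 = 3403/2 ≈ 1701.500000.

E[X] = 3403/2 = 1701.500000.


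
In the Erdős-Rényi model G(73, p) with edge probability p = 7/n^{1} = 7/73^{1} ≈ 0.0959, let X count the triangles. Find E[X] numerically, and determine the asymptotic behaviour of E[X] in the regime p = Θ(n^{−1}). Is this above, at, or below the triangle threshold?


Number of potential triangles: C(73, 3) = 62196.
Each occurs with probability p³ ≈ (0.0959)³ ≈ 8.81710e-04.
By linearity: E[X] = C(73, 3)·p³ ≈ 62196 · 8.81710e-04 ≈ 54.839.
Here α = 1, so p = 7/n is exactly at the triangle threshold p ~ 1/n. Asymptotically E[X] → c³/6 = 7³/6 = 343/6 ≈ 57.167, a bounded constant. In this regime the triangle count is asymptotically Poisson(c³/6).

E[X] ≈ 54.839; in regime p = Θ(1/n^{1}) E[X] stays bounded (at the triangle threshold p ~ 1/n).


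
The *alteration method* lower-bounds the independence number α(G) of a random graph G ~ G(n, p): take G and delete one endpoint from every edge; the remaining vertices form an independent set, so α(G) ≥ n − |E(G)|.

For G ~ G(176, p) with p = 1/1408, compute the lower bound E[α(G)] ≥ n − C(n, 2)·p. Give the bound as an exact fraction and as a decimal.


E[|E(G)|] = C(176, 2)·p = 15400 · (1/1408) = 175/16.
E[α(G)] ≥ n − E[|E(G)|] = 176 − 175/16 = 2641/16.
Numerically: ≈ 165.062500.
(This is only a lower bound; the true E[α(G)] may be larger.)

E[α(G)] ≥ 2641/16 ≈ 165.062500.


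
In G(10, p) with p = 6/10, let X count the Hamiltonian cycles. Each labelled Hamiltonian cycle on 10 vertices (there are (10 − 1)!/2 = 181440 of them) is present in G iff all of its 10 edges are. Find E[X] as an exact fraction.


K_10 has (10 − 1)!/2 = 181440 labelled Hamiltonian cycles.
For each such Hamiltonian cycle H, let X_H = 1 if all 10 edges of H are present in G. Then P[X_H = 1] = p^{10} = (3/5)^{10} = 59049/9765625.
By linearity: E[X] = Σ_H E[X_H] = 181440 · p^{10} = 181440 · 59049/9765625 = 2142770112/1953125.
Numerically: E[X] ≈ 1.1e+03.

E[X] = 181440 · (3/5)^{10} = 2142770112/1953125 ≈ 1.1e+03.


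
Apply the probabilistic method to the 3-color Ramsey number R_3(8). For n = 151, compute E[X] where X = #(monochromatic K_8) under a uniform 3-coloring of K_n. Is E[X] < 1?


E[X] = C(151, 8) · 3^{1 − 28} = 5551321138650 · 3^{−27} = 5551321138650/7625597484987.
As a reduced fraction: E[X] = 616813459850/847288609443 ≈ 0.727985.
Is E[X] < 1? YES.
Since E[X] < 1, there exists a 3-coloring of K_{151} with no monochromatic K_8; hence R_3(8) > 151.

E[X] = 616813459850/847288609443 ≈ 0.727985; E[X] < 1, so R_3(8) > 151.


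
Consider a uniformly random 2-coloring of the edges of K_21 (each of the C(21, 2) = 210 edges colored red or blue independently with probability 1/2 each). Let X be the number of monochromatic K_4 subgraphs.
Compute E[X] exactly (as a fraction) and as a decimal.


Let X = Σ_S X_S over the C(21, 4) = 5985 subsets S of size 4, where X_S = 1 if the K_4 on S is monochromatic.
For a fixed S, the K_4 on S has C(4, 2) = 6 edges. P[all 6 edges red] = (1/2)^6, and likewise for blue, so P[monochromatic] = 2·(1/2)^6 = 2^{1 − 6} = 1/32.
By linearity: E[X] = C(21, 4) · 2^{1 − 6} = 5985 · 1/32 = 5985/32.
Numerically: E[X] ≈ 187.03125.

E[X] = C(21,4)·2^(1−C(4,2)) = 5985/32 ≈ 187.03125.


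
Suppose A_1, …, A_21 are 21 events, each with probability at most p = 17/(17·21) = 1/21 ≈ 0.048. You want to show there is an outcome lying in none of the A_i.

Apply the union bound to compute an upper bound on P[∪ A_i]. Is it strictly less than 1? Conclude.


Union bound: P[∪_{i=1}^{21} A_i] ≤ Σ_i P[A_i] ≤ 21·p = 21·(1/21) = 1.
Numerically: 1 ≈ 1.000.
Is 1 < 1? NO.
Since the bound 1 is ≥ 1, the union bound is uninformative here; it does NOT by itself certify existence.

21·p = 1 ≈ 1.000; existence NOT certified by the union bound.


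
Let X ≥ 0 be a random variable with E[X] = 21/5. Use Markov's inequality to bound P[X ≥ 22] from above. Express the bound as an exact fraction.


μ = E[X] = 21/5, a = 22.
Markov: P[X ≥ 22] ≤ μ/a = (21/5)/22 = 21/110.
Numerically: ≈ 0.1909.
(Since a = 22 > μ = 4.2000, the bound 21/110 is < 1 and informative.)

P[X ≥ 22] ≤ 21/110 ≈ 0.1909.


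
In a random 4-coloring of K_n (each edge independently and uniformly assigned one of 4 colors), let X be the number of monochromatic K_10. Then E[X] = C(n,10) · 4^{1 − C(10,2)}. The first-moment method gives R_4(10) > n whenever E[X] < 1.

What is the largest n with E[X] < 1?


We need C(n, 10) · 4^{1 − 45} < 1, i.e. C(n, 10) < 4^{45 − 1} = 309485009821345068724781056.
Check values of n near the boundary:
  n = 2021: C(2021, 10) = 306347841644770462864800616; 306347841644770462864800616 < 309485009821345068724781056? YES
  n = 2022: C(2022, 10) = 307870445231474093395937796; 307870445231474093395937796 < 309485009821345068724781056? YES
  n = 2023: C(2023, 10) = 309399856285778485315440716; 309399856285778485315440716 < 309485009821345068724781056? YES
  n = 2024: C(2024, 10) = 310936101848269937576192656; 310936101848269937576192656 < 309485009821345068724781056? NO
  n = 2025: C(2025, 10) = 312479209053472269772600560; 312479209053472269772600560 < 309485009821345068724781056? NO
  n = 2026: C(2026, 10) = 314029205130126398094885285; 314029205130126398094885285 < 309485009821345068724781056? NO
The largest n with C(n, 10) < 309485009821345068724781056 is n = 2023 (where E[X] = 77349964071444621328860179/77371252455336267181195264 ≈ 0.9997). Hence R_4(10) > 2023, i.e. R_4(10) ≥ 2024.

Largest n = 2023; hence R_4(10) > 2023.


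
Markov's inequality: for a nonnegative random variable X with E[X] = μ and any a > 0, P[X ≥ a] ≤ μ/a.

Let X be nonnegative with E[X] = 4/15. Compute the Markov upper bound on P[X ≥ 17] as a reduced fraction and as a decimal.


μ = E[X] = 4/15, a = 17.
Markov: P[X ≥ 17] ≤ μ/a = (4/15)/17 = 4/255.
Numerically: ≈ 0.016.
(Since a = 17 > μ = 0.267, the bound 4/255 is < 1 and informative.)

P[X ≥ 17] ≤ 4/255 ≈ 0.016.


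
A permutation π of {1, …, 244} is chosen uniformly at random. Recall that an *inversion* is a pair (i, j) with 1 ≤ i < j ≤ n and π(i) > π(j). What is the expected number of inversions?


Write X = Σ X_I over the C(244, 2) = 29646 pairs i < j, with X_I the indicator of one inversion.
There are 29646 indicators.
For each fixed pair i < j, the values π(i) and π(j) are two distinct elements of {1, …, 244} in uniformly random order; by symmetry P[π(i) > π(j)] = 1/2.
By linearity: E[X] = 29646 · (1/2) = C(244, 2) · (1/2) = 29646/2 = 14823 ≈ 14823.00000.

E[X] = 14823 = 14823.00000.


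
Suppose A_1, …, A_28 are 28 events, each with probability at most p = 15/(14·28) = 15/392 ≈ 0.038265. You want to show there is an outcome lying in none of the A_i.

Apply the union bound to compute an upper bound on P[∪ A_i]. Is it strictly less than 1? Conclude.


Union bound: P[∪_{i=1}^{28} A_i] ≤ Σ_i P[A_i] ≤ 28·p = 28·(15/392) = 15/14.
Numerically: 15/14 ≈ 1.071429.
Is 15/14 < 1? NO.
Since the bound 15/14 is ≥ 1, the union bound is uninformative here; it does NOT by itself certify existence.

28·p = 15/14 ≈ 1.071429; existence NOT certified by the union bound.


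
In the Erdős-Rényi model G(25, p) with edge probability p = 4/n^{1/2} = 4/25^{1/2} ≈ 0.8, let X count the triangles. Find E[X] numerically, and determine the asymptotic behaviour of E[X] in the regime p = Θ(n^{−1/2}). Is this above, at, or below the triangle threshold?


Number of potential triangles: C(25, 3) = 2300.
Each occurs with probability p³ ≈ (0.8)³ ≈ 5.1200000e-01.
By linearity: E[X] = C(25, 3)·p³ ≈ 2300 · 5.1200000e-01 ≈ 1177.60000.
Since α = 1/2 < 1, p = c/n^{1/2} ≫ 1/n is above the triangle threshold p ~ 1/n. Asymptotically E[X] ~ (c³/6)·n^{3(1−α)} = (4³/6)·n^{1.5} → ∞; triangles are abundant w.h.p.

E[X] ≈ 1177.60000; in regime p = Θ(1/n^{1/2}) E[X] diverges (above the triangle threshold p ~ 1/n).


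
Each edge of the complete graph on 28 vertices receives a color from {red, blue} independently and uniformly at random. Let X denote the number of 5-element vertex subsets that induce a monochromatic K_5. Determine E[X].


Let X = Σ_S X_S over the C(28, 5) = 98280 subsets S of size 5, where X_S = 1 if the K_5 on S is monochromatic.
For a fixed S, the K_5 on S has C(5, 2) = 10 edges. P[all 10 edges red] = (1/2)^10, and likewise for blue, so P[monochromatic] = 2·(1/2)^10 = 2^{1 − 10} = 1/512.
By linearity: E[X] = C(28, 5) · 2^{1 − 10} = 98280 · 1/512 = 12285/64.
Numerically: E[X] ≈ 191.95312.

E[X] = C(28,5)·2^(1−C(5,2)) = 12285/64 ≈ 191.95312.


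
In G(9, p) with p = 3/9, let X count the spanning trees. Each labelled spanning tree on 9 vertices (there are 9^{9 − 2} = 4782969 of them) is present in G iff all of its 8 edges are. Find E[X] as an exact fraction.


K_9 has 9^{9 − 2} = 4782969 labelled spanning trees.
For each such spanning tree H, let X_H = 1 if all 8 edges of H are present in G. Then P[X_H = 1] = p^{8} = (1/3)^{8} = 1/6561.
By linearity: E[X] = Σ_H E[X_H] = 4782969 · p^{8} = 4782969 · 1/6561 = 729.
Numerically: E[X] ≈ 729.

E[X] = 4782969 · (1/3)^{8} = 729 ≈ 729.


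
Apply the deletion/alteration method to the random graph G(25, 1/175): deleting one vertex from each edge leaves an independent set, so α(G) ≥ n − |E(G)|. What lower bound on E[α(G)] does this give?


E[|E(G)|] = C(25, 2)·p = 300 · (1/175) = 12/7.
E[α(G)] ≥ n − E[|E(G)|] = 25 − 12/7 = 163/7.
Numerically: ≈ 23.2857.
(This is only a lower bound; the true E[α(G)] may be larger.)

E[α(G)] ≥ 163/7 ≈ 23.2857.


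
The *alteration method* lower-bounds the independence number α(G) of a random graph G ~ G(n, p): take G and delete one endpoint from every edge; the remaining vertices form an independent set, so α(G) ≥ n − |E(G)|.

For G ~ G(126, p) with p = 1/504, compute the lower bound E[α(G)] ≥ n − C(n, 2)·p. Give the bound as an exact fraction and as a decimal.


E[|E(G)|] = C(126, 2)·p = 7875 · (1/504) = 125/8.
E[α(G)] ≥ n − E[|E(G)|] = 126 − 125/8 = 883/8.
Numerically: ≈ 110.37500.
(This is only a lower bound; the true E[α(G)] may be larger.)

E[α(G)] ≥ 883/8 ≈ 110.37500.


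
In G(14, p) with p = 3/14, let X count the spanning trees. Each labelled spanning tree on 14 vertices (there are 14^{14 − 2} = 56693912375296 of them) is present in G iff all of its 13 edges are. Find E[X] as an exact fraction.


K_14 has 14^{14 − 2} = 56693912375296 labelled spanning trees.
For each such spanning tree H, let X_H = 1 if all 13 edges of H are present in G. Then P[X_H = 1] = p^{13} = (3/14)^{13} = 1594323/793714773254144.
By linearity of expectation: E[X] = Σ_H E[X_H] = 56693912375296 · p^{13} = 56693912375296 · 1594323/793714773254144 = 1594323/14.
Numerically: E[X] ≈ 1.1388e+05.

E[X] = 56693912375296 · (3/14)^{13} = 1594323/14 ≈ 1.1388e+05.


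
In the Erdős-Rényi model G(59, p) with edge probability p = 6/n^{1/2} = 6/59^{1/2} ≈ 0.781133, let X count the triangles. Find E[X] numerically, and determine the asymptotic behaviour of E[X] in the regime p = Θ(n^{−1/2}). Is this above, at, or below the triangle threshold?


Number of potential triangles: C(59, 3) = 32509.
Each occurs with probability p³ ≈ (0.781133)³ ≈ 4.76623810e-01.
By linearity: E[X] = C(59, 3)·p³ ≈ 32509 · 4.76623810e-01 ≈ 15494.563429.
Since α = 1/2 < 1, p = c/n^{1/2} ≫ 1/n is above the triangle threshold p ~ 1/n. Asymptotically E[X] ~ (c³/6)·n^{3(1−α)} = (6³/6)·n^{1.5} → ∞; triangles are abundant w.h.p.

E[X] ≈ 15494.563429; in regime p = Θ(1/n^{1/2}) E[X] diverges (above the triangle threshold p ~ 1/n).


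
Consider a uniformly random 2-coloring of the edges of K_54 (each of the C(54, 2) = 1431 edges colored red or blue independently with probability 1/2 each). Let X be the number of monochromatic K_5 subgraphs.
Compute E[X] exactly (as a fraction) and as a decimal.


Let X = Σ_S X_S over the C(54, 5) = 3162510 subsets S of size 5, where X_S = 1 if the K_5 on S is monochromatic.
For a fixed S, the K_5 on S has C(5, 2) = 10 edges. P[all 10 edges red] = (1/2)^10, and likewise for blue, so P[monochromatic] = 2·(1/2)^10 = 2^{1 − 10} = 1/512.
Summing: E[X] = C(54, 5) · 2^{1 − 10} = 3162510 · 1/512 = 1581255/256.
Numerically: E[X] ≈ 6176.777.

E[X] = C(54,5)·2^(1−C(5,2)) = 1581255/256 ≈ 6176.777.


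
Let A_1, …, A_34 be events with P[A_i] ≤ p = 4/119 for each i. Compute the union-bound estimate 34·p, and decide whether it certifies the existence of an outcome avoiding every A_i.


Union bound: P[∪_{i=1}^{34} A_i] ≤ Σ_i P[A_i] ≤ 34·p = 34·(4/119) = 8/7.
Numerically: 8/7 ≈ 1.143.
Is 8/7 < 1? NO.
Since the bound 8/7 is ≥ 1, the union bound is uninformative here; it does NOT by itself certify existence.

34·p = 8/7 ≈ 1.143; existence NOT certified by the union bound.


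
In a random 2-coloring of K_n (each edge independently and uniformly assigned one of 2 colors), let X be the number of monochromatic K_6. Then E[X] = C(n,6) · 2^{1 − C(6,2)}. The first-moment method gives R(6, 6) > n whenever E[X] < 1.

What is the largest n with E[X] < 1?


We need C(n, 6) · 2^{1 − 15} < 1, i.e. C(n, 6) < 2^{15 − 1} = 16384.
Check values of n near the boundary:
  n = 12: C(12, 6) = 924; 924 < 16384? YES
  n = 13: C(13, 6) = 1716; 1716 < 16384? YES
  n = 14: C(14, 6) = 3003; 3003 < 16384? YES
  n = 15: C(15, 6) = 5005; 5005 < 16384? YES
  n = 16: C(16, 6) = 8008; 8008 < 16384? YES
  n = 17: C(17, 6) = 12376; 12376 < 16384? YES
  n = 18: C(18, 6) = 18564; 18564 < 16384? NO
  n = 19: C(19, 6) = 27132; 27132 < 16384? NO
The largest n with C(n, 6) < 16384 is n = 17 (where E[X] = 1547/2048 ≈ 0.755371). Hence R(6, 6) > 17, i.e. R(6, 6) ≥ 18.

Largest n = 17; hence R(6, 6) > 17.


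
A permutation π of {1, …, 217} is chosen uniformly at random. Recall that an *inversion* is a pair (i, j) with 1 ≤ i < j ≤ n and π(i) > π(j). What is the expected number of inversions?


Write X = Σ X_I over the C(217, 2) = 23436 pairs i < j, with X_I the indicator of one inversion.
There are 23436 indicators.
For each fixed pair i < j, the values π(i) and π(j) are two distinct elements of {1, …, 217} in uniformly random order; by symmetry P[π(i) > π(j)] = 1/2.
By linearity: E[X] = 23436 · (1/2) = C(217, 2) · (1/2) = 23436/2 = 11718 ≈ 11718.000.

E[X] = 11718 = 11718.000.


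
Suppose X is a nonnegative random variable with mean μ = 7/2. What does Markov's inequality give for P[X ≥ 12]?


μ = E[X] = 7/2, a = 12.
Markov: P[X ≥ 12] ≤ μ/a = (7/2)/12 = 7/24.
Numerically: ≈ 0.291667.
(Since a = 12 > μ = 3.500000, the bound 7/24 is < 1 and informative.)

P[X ≥ 12] ≤ 7/24 ≈ 0.291667.


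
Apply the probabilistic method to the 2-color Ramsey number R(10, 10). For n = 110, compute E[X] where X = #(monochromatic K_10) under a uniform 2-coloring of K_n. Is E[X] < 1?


E[X] = C(110, 10) · 2^{1 − 45} = 46897636623981 · 2^{−44} = 46897636623981/17592186044416.
As a reduced fraction: E[X] = 46897636623981/17592186044416 ≈ 2.665822.
Is E[X] < 1? NO.
Since E[X] ≥ 1, the first-moment bound is inconclusive at n = 110; it does NOT by itself certify R(10, 10) > 110.

E[X] = 46897636623981/17592186044416 ≈ 2.665822; E[X] ≥ 1; first-moment method inconclusive here.


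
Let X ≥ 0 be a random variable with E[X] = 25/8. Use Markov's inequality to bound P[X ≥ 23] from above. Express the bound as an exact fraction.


μ = E[X] = 25/8, a = 23.
Markov: P[X ≥ 23] ≤ μ/a = (25/8)/23 = 25/184.
Numerically: ≈ 0.136.
(Since a = 23 > μ = 3.125, the bound 25/184 is < 1 and informative.)

P[X ≥ 23] ≤ 25/184 ≈ 0.136.


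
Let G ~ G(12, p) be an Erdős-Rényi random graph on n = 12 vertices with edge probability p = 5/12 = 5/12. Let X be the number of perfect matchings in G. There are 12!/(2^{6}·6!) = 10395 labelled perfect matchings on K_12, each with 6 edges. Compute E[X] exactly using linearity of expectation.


K_12 has 12!/(2^{6}·6!) = 10395 labelled perfect matchings.
For each such perfect matching H, let X_H = 1 if all 6 edges of H are present in G. Then P[X_H = 1] = p^{6} = (5/12)^{6} = 15625/2985984.
By linearity: E[X] = Σ_H E[X_H] = 10395 · p^{6} = 10395 · 15625/2985984 = 6015625/110592.
Numerically: E[X] ≈ 54.395.

E[X] = 10395 · (5/12)^{6} = 6015625/110592 ≈ 54.395.


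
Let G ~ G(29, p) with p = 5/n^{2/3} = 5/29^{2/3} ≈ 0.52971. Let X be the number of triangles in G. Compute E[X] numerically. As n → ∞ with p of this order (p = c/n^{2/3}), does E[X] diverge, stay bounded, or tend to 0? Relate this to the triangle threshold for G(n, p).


Number of potential triangles: C(29, 3) = 3654.
Each occurs with probability p³ ≈ (0.52971)³ ≈ 1.48632580e-01.
By linearity: E[X] = C(29, 3)·p³ ≈ 3654 · 1.48632580e-01 ≈ 543.103448.
Since α = 2/3 < 1, p = c/n^{2/3} ≫ 1/n is above the triangle threshold p ~ 1/n. Asymptotically E[X] ~ (c³/6)·n^{3(1−α)} = (5³/6)·n^{1} → ∞; triangles are abundant w.h.p.

E[X] ≈ 543.103448; in regime p = Θ(1/n^{2/3}) E[X] diverges (above the triangle threshold p ~ 1/n).


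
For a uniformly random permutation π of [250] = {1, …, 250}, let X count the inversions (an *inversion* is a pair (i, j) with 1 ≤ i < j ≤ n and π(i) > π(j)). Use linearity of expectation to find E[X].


Write X = Σ X_I over the C(250, 2) = 31125 pairs i < j, with X_I the indicator of one inversion.
There are 31125 indicators.
For each fixed pair i < j, the values π(i) and π(j) are two distinct elements of {1, …, 250} in uniformly random order; by symmetry P[π(i) > π(j)] = 1/2.
By linearity: E[X] = 31125 · (1/2) = C(250, 2) · (1/2) = 31125/2 = 31125/2 ≈ 15562.50000.

E[X] = 31125/2 = 15562.50000.


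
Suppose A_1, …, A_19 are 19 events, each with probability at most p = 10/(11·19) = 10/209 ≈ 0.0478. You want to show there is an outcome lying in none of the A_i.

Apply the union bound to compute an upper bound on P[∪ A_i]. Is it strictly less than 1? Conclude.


Union bound: P[∪_{i=1}^{19} A_i] ≤ Σ_i P[A_i] ≤ 19·p = 19·(10/209) = 10/11.
Numerically: 10/11 ≈ 0.9091.
Is 10/11 < 1? YES.
Since P[∪ A_i] ≤ 10/11 < 1, the complement has P[∩ A_i^c] ≥ 1 − 10/11 = 1/11 > 0, so some outcome avoids every A_i.

19·p = 10/11 ≈ 0.9091; existence CERTIFIED by the union bound.


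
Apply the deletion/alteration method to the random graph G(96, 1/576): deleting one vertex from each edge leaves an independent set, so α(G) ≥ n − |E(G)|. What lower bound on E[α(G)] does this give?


E[|E(G)|] = C(96, 2)·p = 4560 · (1/576) = 95/12.
E[α(G)] ≥ n − E[|E(G)|] = 96 − 95/12 = 1057/12.
Numerically: ≈ 88.083333.
(This is only a lower bound; the true E[α(G)] may be larger.)

E[α(G)] ≥ 1057/12 ≈ 88.083333.


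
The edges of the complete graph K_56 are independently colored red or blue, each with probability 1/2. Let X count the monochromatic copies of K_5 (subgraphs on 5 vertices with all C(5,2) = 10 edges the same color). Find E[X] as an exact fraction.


Let X = Σ_S X_S over the C(56, 5) = 3819816 subsets S of size 5, where X_S = 1 if the K_5 on S is monochromatic.
For a fixed S, the K_5 on S has C(5, 2) = 10 edges. P[all 10 edges red] = (1/2)^10, and likewise for blue, so P[monochromatic] = 2·(1/2)^10 = 2^{1 − 10} = 1/512.
By linearity: E[X] = C(56, 5) · 2^{1 − 10} = 3819816 · 1/512 = 477477/64.
Numerically: E[X] ≈ 7460.5781.

E[X] = C(56,5)·2^(1−C(5,2)) = 477477/64 ≈ 7460.5781.


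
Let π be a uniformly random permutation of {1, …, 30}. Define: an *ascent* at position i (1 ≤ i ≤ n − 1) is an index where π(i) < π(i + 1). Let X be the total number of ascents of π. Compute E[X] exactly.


Write X = Σ X_I over i = 1, …, 29, with X_I the indicator of one ascent.
There are 29 indicators.
For each fixed i, the pair (π(i), π(i+1)) is a uniformly random ordered pair of distinct values from {1, …, 30}; by symmetry P[π(i) < π(i+1)] = 1/2.
By linearity: E[X] = 29 · (1/2) = (30 − 1) · (1/2) = 29/2 ≈ 14.500.

E[X] = 29/2 = 14.500.


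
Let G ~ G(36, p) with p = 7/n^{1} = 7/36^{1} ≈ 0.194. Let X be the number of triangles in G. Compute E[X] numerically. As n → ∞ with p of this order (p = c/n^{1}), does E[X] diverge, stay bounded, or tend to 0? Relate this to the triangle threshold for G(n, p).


Number of potential triangles: C(36, 3) = 7140.
Each occurs with probability p³ ≈ (0.194)³ ≈ 7.35168e-03.
By linearity: E[X] = C(36, 3)·p³ ≈ 7140 · 7.35168e-03 ≈ 52.491.
Here α = 1, so p = 7/n is exactly at the triangle threshold p ~ 1/n. Asymptotically E[X] → c³/6 = 7³/6 = 343/6 ≈ 57.167, a bounded constant. In this regime the triangle count is asymptotically Poisson(c³/6).

E[X] ≈ 52.491; in regime p = Θ(1/n^{1}) E[X] stays bounded (at the triangle threshold p ~ 1/n).


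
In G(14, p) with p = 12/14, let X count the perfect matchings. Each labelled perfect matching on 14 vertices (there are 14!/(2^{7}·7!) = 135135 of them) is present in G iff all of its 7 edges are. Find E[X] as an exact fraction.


K_14 has 14!/(2^{7}·7!) = 135135 labelled perfect matchings.
For each such perfect matching H, let X_H = 1 if all 7 edges of H are present in G. Then P[X_H = 1] = p^{7} = (6/7)^{7} = 279936/823543.
By linearity of expectation: E[X] = Σ_H E[X_H] = 135135 · p^{7} = 135135 · 279936/823543 = 5404164480/117649.
Numerically: E[X] ≈ 4.593e+04.

E[X] = 135135 · (6/7)^{7} = 5404164480/117649 ≈ 4.593e+04.


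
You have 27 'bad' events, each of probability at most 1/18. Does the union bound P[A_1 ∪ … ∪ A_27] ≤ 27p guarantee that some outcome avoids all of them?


Union bound: P[∪_{i=1}^{27} A_i] ≤ Σ_i P[A_i] ≤ 27·p = 27·(1/18) = 3/2.
Numerically: 3/2 ≈ 1.5000.
Is 3/2 < 1? NO.
Since the bound 3/2 is ≥ 1, the union bound is uninformative here; it does NOT by itself certify existence.

27·p = 3/2 ≈ 1.5000; existence NOT certified by the union bound.


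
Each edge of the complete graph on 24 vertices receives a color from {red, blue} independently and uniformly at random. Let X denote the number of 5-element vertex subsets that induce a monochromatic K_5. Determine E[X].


Let X = Σ_S X_S over the C(24, 5) = 42504 subsets S of size 5, where X_S = 1 if the K_5 on S is monochromatic.
For a fixed S, the K_5 on S has C(5, 2) = 10 edges. P[all 10 edges red] = (1/2)^10, and likewise for blue, so P[monochromatic] = 2·(1/2)^10 = 2^{1 − 10} = 1/512.
By linearity of expectation: E[X] = C(24, 5) · 2^{1 − 10} = 42504 · 1/512 = 5313/64.
Numerically: E[X] ≈ 83.0156.

E[X] = C(24,5)·2^(1−C(5,2)) = 5313/64 ≈ 83.0156.


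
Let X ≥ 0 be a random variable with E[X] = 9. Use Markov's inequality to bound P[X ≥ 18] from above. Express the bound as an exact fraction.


μ = E[X] = 9, a = 18.
Markov: P[X ≥ 18] ≤ μ/a = (9)/18 = 1/2.
Numerically: ≈ 0.500.
(Since a = 18 > μ = 9.000, the bound 1/2 is < 1 and informative.)

P[X ≥ 18] ≤ 1/2 ≈ 0.500.


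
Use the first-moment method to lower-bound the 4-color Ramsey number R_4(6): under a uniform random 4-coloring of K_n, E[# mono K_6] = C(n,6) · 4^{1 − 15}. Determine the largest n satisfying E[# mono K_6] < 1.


We need C(n, 6) · 4^{1 − 15} < 1, i.e. C(n, 6) < 4^{15 − 1} = 268435456.
Check values of n near the boundary:
  n = 73: C(73, 6) = 170230452; 170230452 < 268435456? YES
  n = 74: C(74, 6) = 185250786; 185250786 < 268435456? YES
  n = 75: C(75, 6) = 201359550; 201359550 < 268435456? YES
  n = 76: C(76, 6) = 218618940; 218618940 < 268435456? YES
  n = 77: C(77, 6) = 237093780; 237093780 < 268435456? YES
  n = 78: C(78, 6) = 256851595; 256851595 < 268435456? YES
  n = 79: C(79, 6) = 277962685; 277962685 < 268435456? NO
  n = 80: C(80, 6) = 300500200; 300500200 < 268435456? NO
  n = 81: C(81, 6) = 324540216; 324540216 < 268435456? NO
The largest n with C(n, 6) < 268435456 is n = 78 (where E[X] = 256851595/268435456 ≈ 0.9568468). Hence R_4(6) > 78, i.e. R_4(6) ≥ 79.

Largest n = 78; hence R_4(6) > 78.


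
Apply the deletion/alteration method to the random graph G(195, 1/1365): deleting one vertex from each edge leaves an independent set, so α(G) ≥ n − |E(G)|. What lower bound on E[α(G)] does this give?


E[|E(G)|] = C(195, 2)·p = 18915 · (1/1365) = 97/7.
E[α(G)] ≥ n − E[|E(G)|] = 195 − 97/7 = 1268/7.
Numerically: ≈ 181.142857.
(This is only a lower bound; the true E[α(G)] may be larger.)

E[α(G)] ≥ 1268/7 ≈ 181.142857.


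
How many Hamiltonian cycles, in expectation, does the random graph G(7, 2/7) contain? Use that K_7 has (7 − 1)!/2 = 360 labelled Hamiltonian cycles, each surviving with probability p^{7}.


K_7 has (7 − 1)!/2 = 360 labelled Hamiltonian cycles.
For each such Hamiltonian cycle H, let X_H = 1 if all 7 edges of H are present in G. Then P[X_H = 1] = p^{7} = (2/7)^{7} = 128/823543.
By linearity: E[X] = Σ_H E[X_H] = 360 · p^{7} = 360 · 128/823543 = 46080/823543.
Numerically: E[X] ≈ 0.056.

E[X] = 360 · (2/7)^{7} = 46080/823543 ≈ 0.056.


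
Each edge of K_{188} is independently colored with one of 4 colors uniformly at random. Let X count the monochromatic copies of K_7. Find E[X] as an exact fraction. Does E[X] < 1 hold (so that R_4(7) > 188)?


E[X] = C(188, 7) · 4^{1 − 21} = 1470936391496 · 4^{−20} = 1470936391496/1099511627776.
As a reduced fraction: E[X] = 183867048937/137438953472 ≈ 1.3378089.
Is E[X] < 1? NO.
Since E[X] ≥ 1, the first-moment bound is inconclusive at n = 188; it does NOT by itself certify R_4(7) > 188.

E[X] = 183867048937/137438953472 ≈ 1.3378089; E[X] ≥ 1; first-moment method inconclusive here.


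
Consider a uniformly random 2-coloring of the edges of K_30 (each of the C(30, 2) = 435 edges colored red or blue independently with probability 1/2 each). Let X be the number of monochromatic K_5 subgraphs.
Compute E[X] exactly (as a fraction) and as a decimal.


Let X = Σ_S X_S over the C(30, 5) = 142506 subsets S of size 5, where X_S = 1 if the K_5 on S is monochromatic.
For a fixed S, the K_5 on S has C(5, 2) = 10 edges. P[all 10 edges red] = (1/2)^10, and likewise for blue, so P[monochromatic] = 2·(1/2)^10 = 2^{1 − 10} = 1/512.
By linearity of expectation: E[X] = C(30, 5) · 2^{1 − 10} = 142506 · 1/512 = 71253/256.
Numerically: E[X] ≈ 278.3320.

E[X] = C(30,5)·2^(1−C(5,2)) = 71253/256 ≈ 278.3320.


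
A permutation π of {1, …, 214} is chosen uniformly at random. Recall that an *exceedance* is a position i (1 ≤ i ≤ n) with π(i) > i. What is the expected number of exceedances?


Write X = Σ_{i=1}^{214} X_i, where X_i = 1_{π(i) > i}.
For each fixed i, π(i) is uniform over {1, …, 214} (marginal of a uniform permutation), so P[π(i) > i] = (n − i)/n. Summing: Σ_{i=1}^{214} (n − i)/n = (0 + 1 + … + 213)/214 = 214(214 − 1)/(2·214) = (214 − 1)/2.
Hence E[X] = Σ_{i=1}^{214} (214 − i)/214 = 213/2 ≈ 106.500000.

E[X] = 213/2 = 106.500000.


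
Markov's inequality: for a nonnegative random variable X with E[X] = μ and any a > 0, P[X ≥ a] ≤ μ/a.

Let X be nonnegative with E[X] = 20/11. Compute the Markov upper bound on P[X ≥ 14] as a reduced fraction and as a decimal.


μ = E[X] = 20/11, a = 14.
Markov: P[X ≥ 14] ≤ μ/a = (20/11)/14 = 10/77.
Numerically: ≈ 0.129870.
(Since a = 14 > μ = 1.818182, the bound 10/77 is < 1 and informative.)

P[X ≥ 14] ≤ 10/77 ≈ 0.129870.


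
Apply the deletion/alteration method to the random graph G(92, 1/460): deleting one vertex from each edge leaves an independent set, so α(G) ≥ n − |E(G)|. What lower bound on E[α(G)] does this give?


E[|E(G)|] = C(92, 2)·p = 4186 · (1/460) = 91/10.
E[α(G)] ≥ n − E[|E(G)|] = 92 − 91/10 = 829/10.
Numerically: ≈ 82.9000.
(This is only a lower bound; the true E[α(G)] may be larger.)

E[α(G)] ≥ 829/10 ≈ 82.9000.


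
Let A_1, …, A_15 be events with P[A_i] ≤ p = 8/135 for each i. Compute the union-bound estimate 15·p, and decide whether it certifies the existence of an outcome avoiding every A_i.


Union bound: P[∪_{i=1}^{15} A_i] ≤ Σ_i P[A_i] ≤ 15·p = 15·(8/135) = 8/9.
Numerically: 8/9 ≈ 0.889.
Is 8/9 < 1? YES.
Since P[∪ A_i] ≤ 8/9 < 1, the complement has P[∩ A_i^c] ≥ 1 − 8/9 = 1/9 > 0, so some outcome avoids every A_i.

15·p = 8/9 ≈ 0.889; existence CERTIFIED by the union bound.
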